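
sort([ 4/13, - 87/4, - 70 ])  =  [- 70, - 87/4, 4/13]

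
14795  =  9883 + 4912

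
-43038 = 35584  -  78622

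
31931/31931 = 1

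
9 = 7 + 2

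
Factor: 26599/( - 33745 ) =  - 67/85=- 5^( - 1 ) * 17^( - 1 )*67^1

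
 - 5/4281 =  - 1 + 4276/4281 = - 0.00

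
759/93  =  253/31 = 8.16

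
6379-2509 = 3870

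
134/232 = 67/116 = 0.58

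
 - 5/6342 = - 1 + 6337/6342 =- 0.00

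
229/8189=229/8189  =  0.03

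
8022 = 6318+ 1704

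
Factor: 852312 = 2^3 * 3^1*17^1*2089^1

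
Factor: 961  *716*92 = 63302992 = 2^4*23^1*31^2*179^1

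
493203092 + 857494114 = 1350697206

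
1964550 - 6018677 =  - 4054127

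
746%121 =20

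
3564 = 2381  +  1183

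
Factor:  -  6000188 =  - 2^2 *1500047^1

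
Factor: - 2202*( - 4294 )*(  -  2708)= - 2^4*3^1*19^1*113^1*367^1*677^1 = -25605190704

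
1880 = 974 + 906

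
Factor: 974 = 2^1*487^1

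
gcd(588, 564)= 12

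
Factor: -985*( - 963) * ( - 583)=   -  553007565 = - 3^2*5^1*11^1*53^1*107^1 * 197^1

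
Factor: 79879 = 23^2*151^1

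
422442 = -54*( - 7823 ) 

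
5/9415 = 1/1883= 0.00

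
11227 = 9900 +1327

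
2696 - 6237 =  - 3541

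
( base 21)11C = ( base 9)576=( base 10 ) 474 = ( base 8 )732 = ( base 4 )13122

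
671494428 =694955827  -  23461399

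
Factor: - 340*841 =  - 2^2*5^1*17^1*29^2=- 285940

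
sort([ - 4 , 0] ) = [ - 4, 0]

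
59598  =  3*19866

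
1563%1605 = 1563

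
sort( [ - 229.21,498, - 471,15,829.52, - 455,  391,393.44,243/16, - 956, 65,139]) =[ - 956, - 471,- 455,-229.21,15,243/16,65,139,391, 393.44, 498,829.52 ] 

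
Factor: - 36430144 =- 2^6*19^1*29959^1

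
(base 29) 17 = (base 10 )36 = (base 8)44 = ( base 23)1D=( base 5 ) 121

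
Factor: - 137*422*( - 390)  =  2^2*3^1*5^1*13^1* 137^1*211^1 = 22547460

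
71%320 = 71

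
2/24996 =1/12498=0.00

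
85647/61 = 85647/61 = 1404.05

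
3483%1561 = 361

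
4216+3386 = 7602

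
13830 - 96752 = -82922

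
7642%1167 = 640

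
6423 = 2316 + 4107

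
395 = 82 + 313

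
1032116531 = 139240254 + 892876277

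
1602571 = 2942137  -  1339566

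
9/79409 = 9/79409  =  0.00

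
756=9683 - 8927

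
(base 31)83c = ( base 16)1E71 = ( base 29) 97L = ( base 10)7793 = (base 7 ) 31502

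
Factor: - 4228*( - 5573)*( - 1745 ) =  - 2^2*5^1*7^1*151^1*349^1*5573^1=-41116813780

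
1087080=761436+325644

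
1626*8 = 13008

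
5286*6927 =36616122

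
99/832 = 99/832 = 0.12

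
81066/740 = 109 + 203/370 = 109.55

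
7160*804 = 5756640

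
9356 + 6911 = 16267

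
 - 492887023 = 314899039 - 807786062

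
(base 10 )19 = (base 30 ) J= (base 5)34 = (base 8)23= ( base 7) 25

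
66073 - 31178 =34895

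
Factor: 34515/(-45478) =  - 2^( - 1) * 3^2 * 5^1*13^1*59^1*22739^( - 1) 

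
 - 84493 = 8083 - 92576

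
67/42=67/42 = 1.60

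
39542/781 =50+492/781 =50.63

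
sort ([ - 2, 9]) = [-2,9]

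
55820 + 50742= 106562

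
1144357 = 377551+766806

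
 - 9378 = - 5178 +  - 4200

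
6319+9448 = 15767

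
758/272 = 2 + 107/136= 2.79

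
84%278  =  84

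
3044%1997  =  1047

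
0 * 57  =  0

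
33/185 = 33/185= 0.18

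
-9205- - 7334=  - 1871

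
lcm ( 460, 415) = 38180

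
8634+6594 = 15228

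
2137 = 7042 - 4905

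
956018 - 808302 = 147716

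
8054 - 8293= - 239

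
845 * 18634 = 15745730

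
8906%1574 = 1036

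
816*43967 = 35877072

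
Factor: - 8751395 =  - 5^1 * 103^1*16993^1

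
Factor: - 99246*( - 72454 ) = 2^2*3^1*7^1*17^2*139^1 *2131^1 = 7190769684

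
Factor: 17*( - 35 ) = -5^1*7^1*17^1 = -595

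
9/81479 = 9/81479 = 0.00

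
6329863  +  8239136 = 14568999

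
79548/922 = 86+ 128/461 = 86.28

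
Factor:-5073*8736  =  -44317728 = - 2^5 * 3^2*7^1*13^1*19^1*89^1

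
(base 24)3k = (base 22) 44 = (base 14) 68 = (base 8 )134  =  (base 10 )92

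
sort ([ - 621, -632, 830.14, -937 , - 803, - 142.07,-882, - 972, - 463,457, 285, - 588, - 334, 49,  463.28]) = [ - 972, - 937 , - 882, - 803, - 632, - 621,-588, - 463, - 334, - 142.07, 49,  285, 457,463.28,830.14]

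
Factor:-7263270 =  - 2^1 * 3^5 * 5^1*7^2*61^1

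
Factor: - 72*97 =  - 6984 = -2^3*3^2*97^1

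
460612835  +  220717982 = 681330817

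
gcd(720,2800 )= 80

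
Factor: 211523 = 13^1*53^1*307^1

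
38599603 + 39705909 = 78305512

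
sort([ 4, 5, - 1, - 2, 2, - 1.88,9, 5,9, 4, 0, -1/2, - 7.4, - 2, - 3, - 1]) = [ - 7.4, - 3, - 2, - 2, - 1.88 , - 1,  -  1, - 1/2,0, 2, 4, 4,5, 5, 9, 9]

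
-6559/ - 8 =6559/8 = 819.88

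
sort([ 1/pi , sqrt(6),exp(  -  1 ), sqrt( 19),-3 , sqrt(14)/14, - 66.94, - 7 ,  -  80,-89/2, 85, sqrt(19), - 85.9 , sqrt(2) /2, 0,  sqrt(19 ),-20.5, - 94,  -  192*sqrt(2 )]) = [ -192*sqrt (2), - 94,-85.9,  -  80, - 66.94, - 89/2,- 20.5, - 7, - 3 , 0,sqrt(14)/14, 1/pi,exp ( - 1) , sqrt(2 )/2,sqrt(6 ),sqrt( 19) , sqrt( 19 ) , sqrt( 19) , 85]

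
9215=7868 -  - 1347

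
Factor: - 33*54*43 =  - 2^1*3^4*11^1*43^1 = -  76626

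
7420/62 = 119+21/31=119.68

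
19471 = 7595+11876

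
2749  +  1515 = 4264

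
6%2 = 0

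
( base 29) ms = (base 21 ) 1AF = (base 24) 13i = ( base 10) 666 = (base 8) 1232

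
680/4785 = 136/957 = 0.14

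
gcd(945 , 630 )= 315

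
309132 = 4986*62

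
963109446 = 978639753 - 15530307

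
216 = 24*9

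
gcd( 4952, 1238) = 1238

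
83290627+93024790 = 176315417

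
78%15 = 3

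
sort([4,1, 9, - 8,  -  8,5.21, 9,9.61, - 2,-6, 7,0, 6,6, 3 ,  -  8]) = [ - 8, - 8, - 8, - 6, - 2,0, 1, 3, 4 , 5.21, 6,6,7,  9, 9, 9.61 ]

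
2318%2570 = 2318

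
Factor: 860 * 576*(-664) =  - 328919040 = -2^11 * 3^2*5^1*43^1 * 83^1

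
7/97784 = 7/97784  =  0.00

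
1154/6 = 577/3 = 192.33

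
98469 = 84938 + 13531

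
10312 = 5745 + 4567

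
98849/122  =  810+29/122 = 810.24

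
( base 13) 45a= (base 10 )751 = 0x2ef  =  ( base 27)10m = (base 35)LG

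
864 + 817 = 1681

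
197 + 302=499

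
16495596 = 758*21762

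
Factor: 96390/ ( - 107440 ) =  - 2^(-3)*3^4*7^1*79^( - 1 ) = - 567/632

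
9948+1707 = 11655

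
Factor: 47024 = 2^4 * 2939^1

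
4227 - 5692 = -1465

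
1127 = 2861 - 1734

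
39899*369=14722731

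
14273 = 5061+9212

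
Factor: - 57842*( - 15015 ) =2^1*3^1*5^1*7^1 *11^1 * 13^1 * 28921^1 = 868497630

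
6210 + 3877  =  10087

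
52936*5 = 264680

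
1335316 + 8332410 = 9667726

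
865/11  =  865/11 =78.64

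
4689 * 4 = 18756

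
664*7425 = 4930200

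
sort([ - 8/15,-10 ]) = [-10, - 8/15 ] 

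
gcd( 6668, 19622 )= 2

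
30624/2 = 15312 = 15312.00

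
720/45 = 16 = 16.00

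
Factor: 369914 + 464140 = 2^1 * 3^1*13^1 * 17^2 * 37^1 = 834054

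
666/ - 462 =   -  111/77= - 1.44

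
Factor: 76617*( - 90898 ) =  - 2^1*3^2*47^1*967^1 *8513^1 = - 6964332066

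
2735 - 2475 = 260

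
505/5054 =505/5054 = 0.10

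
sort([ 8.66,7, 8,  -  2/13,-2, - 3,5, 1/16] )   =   [-3, - 2,-2/13, 1/16,  5, 7,  8 , 8.66]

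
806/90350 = 31/3475=0.01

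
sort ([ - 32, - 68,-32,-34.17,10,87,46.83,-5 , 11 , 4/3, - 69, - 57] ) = [-69, - 68, - 57,-34.17, - 32, - 32 ,-5,4/3, 10, 11,46.83,87]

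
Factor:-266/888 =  - 2^( - 2)*3^(-1)*7^1*19^1*37^( - 1) = - 133/444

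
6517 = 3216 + 3301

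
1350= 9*150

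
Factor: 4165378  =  2^1* 7^1*89^1 * 3343^1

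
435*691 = 300585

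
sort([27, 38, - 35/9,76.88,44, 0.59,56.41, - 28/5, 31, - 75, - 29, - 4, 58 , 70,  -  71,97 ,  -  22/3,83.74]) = [  -  75,-71, - 29  , - 22/3, - 28/5,  -  4, - 35/9,0.59, 27,31, 38, 44,56.41,58,70,76.88 , 83.74, 97 ] 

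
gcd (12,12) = 12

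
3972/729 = 5 + 109/243 = 5.45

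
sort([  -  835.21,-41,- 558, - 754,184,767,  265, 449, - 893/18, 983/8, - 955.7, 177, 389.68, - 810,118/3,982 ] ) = [ - 955.7, - 835.21 , - 810,-754,  -  558, -893/18,-41,118/3, 983/8 , 177,184,265,  389.68,449, 767,982 ]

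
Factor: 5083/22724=17/76=2^( - 2 )*17^1*19^( - 1)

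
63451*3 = 190353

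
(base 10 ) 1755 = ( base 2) 11011011011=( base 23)377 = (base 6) 12043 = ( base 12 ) 1023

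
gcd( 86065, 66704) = 1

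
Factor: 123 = 3^1*41^1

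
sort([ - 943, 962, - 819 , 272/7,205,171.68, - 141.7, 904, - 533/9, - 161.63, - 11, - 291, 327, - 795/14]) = [ - 943,-819, - 291,-161.63, - 141.7, - 533/9,-795/14,  -  11, 272/7,171.68,205,327 , 904,962]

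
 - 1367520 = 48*(-28490 ) 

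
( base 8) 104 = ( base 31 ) 26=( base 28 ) 2c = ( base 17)40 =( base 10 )68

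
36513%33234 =3279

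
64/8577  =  64/8577 = 0.01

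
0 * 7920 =0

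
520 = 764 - 244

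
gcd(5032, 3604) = 68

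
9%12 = 9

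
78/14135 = 78/14135 = 0.01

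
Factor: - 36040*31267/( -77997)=2^3*3^(  -  1) * 5^1 * 17^1*53^1*25999^(  -  1)*31267^1 = 1126862680/77997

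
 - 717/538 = -2  +  359/538 = - 1.33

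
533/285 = 1 + 248/285  =  1.87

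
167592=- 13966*( - 12 )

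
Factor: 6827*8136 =55544472 = 2^3*3^2 *113^1*6827^1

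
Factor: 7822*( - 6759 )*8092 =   -  2^3*3^2*7^1*17^2*751^1*3911^1 = - 427815122616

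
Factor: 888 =2^3 * 3^1  *  37^1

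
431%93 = 59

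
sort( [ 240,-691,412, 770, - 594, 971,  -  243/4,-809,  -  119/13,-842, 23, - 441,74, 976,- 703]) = [-842, - 809,-703, - 691,-594, - 441, - 243/4, - 119/13, 23, 74, 240,412, 770,971, 976 ] 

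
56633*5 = 283165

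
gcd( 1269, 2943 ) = 27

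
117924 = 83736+34188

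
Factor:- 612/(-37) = 2^2 * 3^2*17^1*37^( - 1)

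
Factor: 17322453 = 3^2*293^1*6569^1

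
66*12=792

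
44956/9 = 44956/9 =4995.11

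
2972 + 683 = 3655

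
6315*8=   50520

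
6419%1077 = 1034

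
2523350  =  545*4630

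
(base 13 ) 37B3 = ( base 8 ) 17360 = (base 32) 7NG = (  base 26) big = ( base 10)7920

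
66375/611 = 66375/611 = 108.63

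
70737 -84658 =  - 13921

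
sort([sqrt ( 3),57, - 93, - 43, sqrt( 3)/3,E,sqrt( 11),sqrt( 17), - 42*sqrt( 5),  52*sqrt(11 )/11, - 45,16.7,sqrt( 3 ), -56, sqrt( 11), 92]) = [ - 42*sqrt( 5 ),  -  93, - 56, - 45, - 43,sqrt( 3 )/3, sqrt ( 3), sqrt( 3 ),  E , sqrt(11),sqrt(  11),  sqrt ( 17), 52*sqrt(11) /11,16.7,  57,92]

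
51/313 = 51/313=0.16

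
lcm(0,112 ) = 0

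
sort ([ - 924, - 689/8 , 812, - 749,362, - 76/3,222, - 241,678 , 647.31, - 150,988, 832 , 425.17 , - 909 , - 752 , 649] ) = [- 924 , - 909, - 752 , - 749,- 241, - 150,-689/8, - 76/3, 222,362,425.17, 647.31,649 , 678, 812,  832, 988 ] 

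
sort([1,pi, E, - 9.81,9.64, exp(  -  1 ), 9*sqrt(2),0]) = [ - 9.81, 0, exp( - 1),1, E,pi,9.64 , 9*sqrt( 2)]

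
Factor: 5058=2^1*3^2*281^1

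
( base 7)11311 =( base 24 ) 50j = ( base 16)b53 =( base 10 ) 2899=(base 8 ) 5523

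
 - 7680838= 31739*(  -  242)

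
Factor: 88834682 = 2^1*157^1*282913^1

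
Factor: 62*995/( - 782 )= - 30845/391= -5^1*17^ (-1 )*23^( - 1)* 31^1*199^1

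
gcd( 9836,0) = 9836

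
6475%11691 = 6475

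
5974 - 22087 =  - 16113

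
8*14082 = 112656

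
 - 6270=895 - 7165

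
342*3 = 1026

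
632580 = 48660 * 13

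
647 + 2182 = 2829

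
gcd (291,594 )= 3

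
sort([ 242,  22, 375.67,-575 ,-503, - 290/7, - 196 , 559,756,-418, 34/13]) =[ - 575,  -  503,-418, - 196,-290/7 , 34/13, 22, 242, 375.67,559,756 ]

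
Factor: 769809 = 3^1*256603^1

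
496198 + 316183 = 812381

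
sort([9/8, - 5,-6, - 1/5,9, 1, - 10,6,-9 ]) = [-10,-9,-6, - 5, - 1/5,1, 9/8,  6,9 ]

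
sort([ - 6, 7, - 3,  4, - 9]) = [ - 9,  -  6, - 3,4,7 ]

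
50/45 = 1 + 1/9 = 1.11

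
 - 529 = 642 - 1171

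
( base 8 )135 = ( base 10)93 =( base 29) 36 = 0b1011101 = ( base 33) 2r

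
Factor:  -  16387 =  - 7^1*2341^1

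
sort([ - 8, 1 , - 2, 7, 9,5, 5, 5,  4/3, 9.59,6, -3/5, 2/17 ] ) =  [ - 8 , - 2, - 3/5,2/17, 1, 4/3, 5, 5,  5, 6,7,  9, 9.59]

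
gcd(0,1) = 1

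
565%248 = 69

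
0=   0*868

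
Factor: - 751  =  - 751^1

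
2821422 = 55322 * 51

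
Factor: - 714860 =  - 2^2*5^1*31^1 *1153^1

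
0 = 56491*0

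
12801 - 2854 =9947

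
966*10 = 9660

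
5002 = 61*82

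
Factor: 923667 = 3^1*151^1* 2039^1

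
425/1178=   425/1178 = 0.36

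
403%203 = 200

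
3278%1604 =70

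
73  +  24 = 97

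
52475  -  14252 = 38223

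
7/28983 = 7/28983 = 0.00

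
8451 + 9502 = 17953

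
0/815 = 0 = 0.00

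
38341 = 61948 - 23607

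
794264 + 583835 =1378099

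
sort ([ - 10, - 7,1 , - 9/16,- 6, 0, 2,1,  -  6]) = [  -  10, - 7, -6, - 6,-9/16, 0,1,1, 2]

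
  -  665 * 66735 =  - 44378775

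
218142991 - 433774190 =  - 215631199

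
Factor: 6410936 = 2^3 * 7^1*239^1* 479^1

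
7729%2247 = 988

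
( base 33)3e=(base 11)A3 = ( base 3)11012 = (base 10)113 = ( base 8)161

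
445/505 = 89/101 = 0.88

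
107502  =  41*2622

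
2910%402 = 96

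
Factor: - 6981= - 3^1 * 13^1*179^1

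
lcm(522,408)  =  35496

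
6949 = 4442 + 2507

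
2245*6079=13647355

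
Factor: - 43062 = - 2^1*3^1*7177^1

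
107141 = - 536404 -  - 643545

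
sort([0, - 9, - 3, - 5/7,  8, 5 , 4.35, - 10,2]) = [ - 10, -9 , - 3, - 5/7, 0,2 , 4.35, 5 , 8]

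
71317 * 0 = 0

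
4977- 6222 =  - 1245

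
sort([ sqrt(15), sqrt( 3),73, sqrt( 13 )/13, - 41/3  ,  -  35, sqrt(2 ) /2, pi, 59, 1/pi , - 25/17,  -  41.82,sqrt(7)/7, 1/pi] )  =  [ - 41.82 , - 35,-41/3, - 25/17, sqrt( 13)/13, 1/pi,1/pi,sqrt(7)/7,sqrt(2)/2,sqrt (3 ), pi, sqrt( 15),59,73]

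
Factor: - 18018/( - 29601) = 2^1*7^1*23^(-1) = 14/23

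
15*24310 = 364650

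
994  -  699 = 295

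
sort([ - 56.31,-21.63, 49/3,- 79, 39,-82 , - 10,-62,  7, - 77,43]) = [-82, - 79, - 77,-62,-56.31,-21.63,-10 , 7 , 49/3, 39, 43 ]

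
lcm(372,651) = 2604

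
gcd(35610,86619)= 3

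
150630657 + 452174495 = 602805152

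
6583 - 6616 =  - 33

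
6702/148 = 3351/74 = 45.28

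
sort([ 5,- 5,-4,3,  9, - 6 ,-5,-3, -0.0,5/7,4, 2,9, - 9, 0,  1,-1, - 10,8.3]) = [- 10, - 9,-6, -5,- 5,  -  4, - 3, - 1, - 0.0 , 0, 5/7,1,2,3,4,5, 8.3, 9,9]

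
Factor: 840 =2^3*3^1 * 5^1*7^1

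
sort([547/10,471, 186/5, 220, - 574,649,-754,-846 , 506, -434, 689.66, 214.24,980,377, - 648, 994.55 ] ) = [ - 846,- 754,-648,-574,-434, 186/5, 547/10,214.24,220, 377, 471, 506,649, 689.66, 980, 994.55] 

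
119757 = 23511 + 96246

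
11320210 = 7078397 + 4241813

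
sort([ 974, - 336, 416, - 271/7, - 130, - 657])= [  -  657, - 336, - 130, - 271/7,  416,  974]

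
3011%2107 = 904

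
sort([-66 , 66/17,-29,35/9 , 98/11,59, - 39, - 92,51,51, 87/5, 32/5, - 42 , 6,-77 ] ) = [ - 92, - 77, - 66, - 42, - 39 , - 29 , 66/17, 35/9, 6, 32/5,98/11 , 87/5,51, 51,  59]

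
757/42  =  18 + 1/42= 18.02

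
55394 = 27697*2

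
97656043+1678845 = 99334888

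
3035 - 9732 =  - 6697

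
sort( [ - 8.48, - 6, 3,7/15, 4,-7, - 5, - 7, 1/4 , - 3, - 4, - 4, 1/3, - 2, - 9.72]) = [-9.72, - 8.48, - 7, - 7, - 6, - 5, - 4, - 4 , - 3, - 2,1/4,1/3,7/15,3, 4 ] 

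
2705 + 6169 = 8874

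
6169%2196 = 1777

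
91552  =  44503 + 47049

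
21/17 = 21/17=1.24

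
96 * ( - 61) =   -  5856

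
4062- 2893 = 1169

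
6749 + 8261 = 15010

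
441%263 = 178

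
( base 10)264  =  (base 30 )8O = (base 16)108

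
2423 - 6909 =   -  4486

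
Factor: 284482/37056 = 2^(-5)*3^( - 1) * 11^1*67^1 = 737/96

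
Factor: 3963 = 3^1*1321^1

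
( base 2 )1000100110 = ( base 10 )550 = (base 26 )L4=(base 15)26a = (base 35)fp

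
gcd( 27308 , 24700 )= 4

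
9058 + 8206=17264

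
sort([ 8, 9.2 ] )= [ 8, 9.2 ]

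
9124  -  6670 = 2454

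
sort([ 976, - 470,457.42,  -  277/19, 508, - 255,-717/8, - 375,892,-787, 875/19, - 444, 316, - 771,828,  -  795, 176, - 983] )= [-983,-795, - 787, - 771, - 470 ,  -  444, - 375, - 255, - 717/8, - 277/19,  875/19, 176, 316,457.42,508,828,892, 976 ]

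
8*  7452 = 59616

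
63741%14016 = 7677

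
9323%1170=1133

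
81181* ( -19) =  - 1542439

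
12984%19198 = 12984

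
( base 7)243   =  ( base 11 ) 108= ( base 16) 81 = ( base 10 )129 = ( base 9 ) 153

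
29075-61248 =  - 32173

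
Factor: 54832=2^4*23^1*149^1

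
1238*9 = 11142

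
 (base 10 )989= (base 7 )2612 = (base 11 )81a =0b1111011101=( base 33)TW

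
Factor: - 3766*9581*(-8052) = 290532634392= 2^3*3^1 * 7^1*11^2 * 13^1*61^1*67^1*269^1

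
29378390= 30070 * 977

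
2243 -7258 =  - 5015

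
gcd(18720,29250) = 1170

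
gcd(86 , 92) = 2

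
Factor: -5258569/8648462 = - 2^( - 1)*4324231^(-1)*5258569^1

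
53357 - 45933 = 7424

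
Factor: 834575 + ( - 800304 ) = 34271 = 43^1 * 797^1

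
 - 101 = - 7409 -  - 7308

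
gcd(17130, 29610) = 30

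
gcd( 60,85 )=5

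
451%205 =41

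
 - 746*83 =-61918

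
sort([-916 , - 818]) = [ - 916 ,-818]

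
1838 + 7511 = 9349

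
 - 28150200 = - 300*93834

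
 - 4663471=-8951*521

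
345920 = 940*368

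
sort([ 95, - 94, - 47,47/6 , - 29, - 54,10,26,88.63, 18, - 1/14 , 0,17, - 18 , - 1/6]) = [ - 94 ,-54, - 47, - 29, - 18, - 1/6, - 1/14,0,47/6,10, 17,18,26, 88.63, 95 ] 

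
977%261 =194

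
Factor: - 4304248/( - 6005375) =2^3*5^( - 3)*13^1*107^(-1)*449^( - 1 ) * 41387^1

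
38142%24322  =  13820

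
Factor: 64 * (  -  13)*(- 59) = 49088=   2^6 * 13^1*59^1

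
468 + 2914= 3382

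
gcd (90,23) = 1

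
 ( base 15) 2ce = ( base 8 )1204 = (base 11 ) 536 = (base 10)644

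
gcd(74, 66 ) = 2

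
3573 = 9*397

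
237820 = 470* 506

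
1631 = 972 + 659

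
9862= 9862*1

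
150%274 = 150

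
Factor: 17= 17^1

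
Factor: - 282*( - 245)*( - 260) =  - 2^3*3^1*5^2*7^2*13^1 * 47^1 = - 17963400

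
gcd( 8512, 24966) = 38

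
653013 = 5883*111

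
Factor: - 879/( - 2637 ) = 3^( - 1)   =  1/3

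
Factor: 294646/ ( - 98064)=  - 2^(-3 ) * 3^(  -  3 )*11^1*59^1 = - 649/216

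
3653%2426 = 1227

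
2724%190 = 64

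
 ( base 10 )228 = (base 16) e4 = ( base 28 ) 84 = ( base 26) 8K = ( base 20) B8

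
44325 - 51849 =- 7524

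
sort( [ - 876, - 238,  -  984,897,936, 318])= [ - 984, - 876,-238,318 , 897,936]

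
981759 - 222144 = 759615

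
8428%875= 553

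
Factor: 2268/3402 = 2^1*3^(  -  1) = 2/3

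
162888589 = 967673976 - 804785387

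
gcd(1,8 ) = 1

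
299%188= 111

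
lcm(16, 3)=48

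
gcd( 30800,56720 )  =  80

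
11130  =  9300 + 1830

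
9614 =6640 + 2974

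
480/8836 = 120/2209 = 0.05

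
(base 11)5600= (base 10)7381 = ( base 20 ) I91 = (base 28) 9BH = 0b1110011010101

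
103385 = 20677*5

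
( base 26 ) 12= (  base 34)S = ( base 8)34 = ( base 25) 13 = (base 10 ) 28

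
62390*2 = 124780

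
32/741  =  32/741 = 0.04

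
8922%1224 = 354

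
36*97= 3492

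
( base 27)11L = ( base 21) 1G0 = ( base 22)1D7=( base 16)309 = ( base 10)777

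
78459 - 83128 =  - 4669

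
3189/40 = 3189/40 = 79.72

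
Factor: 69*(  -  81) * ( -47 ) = 3^5*23^1* 47^1 = 262683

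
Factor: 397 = 397^1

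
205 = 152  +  53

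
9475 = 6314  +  3161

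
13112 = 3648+9464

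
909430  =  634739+274691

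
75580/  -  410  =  -7558/41 = - 184.34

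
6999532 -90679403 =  - 83679871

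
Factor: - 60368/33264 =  -3^( - 3)  *7^2 = - 49/27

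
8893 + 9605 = 18498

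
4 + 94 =98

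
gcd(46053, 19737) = 6579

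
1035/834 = 345/278 = 1.24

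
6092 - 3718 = 2374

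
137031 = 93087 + 43944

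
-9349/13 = - 9349/13 = - 719.15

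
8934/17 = 8934/17 = 525.53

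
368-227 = 141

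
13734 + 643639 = 657373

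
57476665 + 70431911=127908576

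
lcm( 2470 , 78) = 7410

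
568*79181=44974808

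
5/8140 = 1/1628 =0.00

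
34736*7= 243152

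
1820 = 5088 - 3268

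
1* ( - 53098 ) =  - 53098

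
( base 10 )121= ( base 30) 41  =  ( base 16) 79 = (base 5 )441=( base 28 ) 49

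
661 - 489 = 172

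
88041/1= 88041 = 88041.00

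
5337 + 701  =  6038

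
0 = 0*8804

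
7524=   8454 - 930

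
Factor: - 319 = - 11^1* 29^1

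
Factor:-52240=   -  2^4*5^1*653^1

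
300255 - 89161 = 211094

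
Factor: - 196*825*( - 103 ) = 2^2*3^1*5^2*7^2*11^1 * 103^1 = 16655100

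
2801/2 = 2801/2 = 1400.50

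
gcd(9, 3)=3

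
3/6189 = 1/2063 = 0.00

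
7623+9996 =17619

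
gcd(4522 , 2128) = 266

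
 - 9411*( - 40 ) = 376440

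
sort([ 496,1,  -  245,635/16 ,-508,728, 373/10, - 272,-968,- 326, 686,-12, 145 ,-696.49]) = [ - 968, - 696.49 ,-508, - 326,-272, - 245, - 12,1,373/10,635/16,145 , 496, 686, 728]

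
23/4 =5+3/4 = 5.75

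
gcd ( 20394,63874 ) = 2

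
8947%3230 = 2487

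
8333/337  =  8333/337 = 24.73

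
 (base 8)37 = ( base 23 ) 18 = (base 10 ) 31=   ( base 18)1d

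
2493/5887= 2493/5887 = 0.42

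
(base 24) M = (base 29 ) M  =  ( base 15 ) 17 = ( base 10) 22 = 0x16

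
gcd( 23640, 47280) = 23640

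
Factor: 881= 881^1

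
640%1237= 640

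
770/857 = 770/857 = 0.90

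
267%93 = 81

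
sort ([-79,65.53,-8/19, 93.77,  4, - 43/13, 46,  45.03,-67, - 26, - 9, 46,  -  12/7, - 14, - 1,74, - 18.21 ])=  [ - 79,  -  67 , - 26, - 18.21, - 14, - 9 , - 43/13,- 12/7,-1, - 8/19, 4,  45.03,46 , 46,  65.53 , 74, 93.77] 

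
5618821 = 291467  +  5327354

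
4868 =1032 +3836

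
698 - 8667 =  - 7969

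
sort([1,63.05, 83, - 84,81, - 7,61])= [ - 84, - 7, 1,61,63.05,81,83]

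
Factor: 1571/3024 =2^( - 4)*3^ ( - 3)*7^(-1) *1571^1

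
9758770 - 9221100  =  537670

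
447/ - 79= - 447/79 = - 5.66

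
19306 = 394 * 49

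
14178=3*4726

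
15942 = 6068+9874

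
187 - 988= - 801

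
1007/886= 1007/886 = 1.14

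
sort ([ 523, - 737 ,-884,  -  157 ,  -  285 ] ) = [ - 884, - 737,  -  285, - 157,523] 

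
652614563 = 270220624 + 382393939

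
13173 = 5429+7744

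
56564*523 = 29582972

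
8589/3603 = 2  +  461/1201=2.38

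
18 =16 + 2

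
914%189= 158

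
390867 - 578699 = - 187832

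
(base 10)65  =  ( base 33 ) 1W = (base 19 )38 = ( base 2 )1000001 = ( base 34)1v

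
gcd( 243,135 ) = 27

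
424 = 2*212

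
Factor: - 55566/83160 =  - 2^(-2 ) * 3^1*5^( - 1)*7^2*11^(-1) = -147/220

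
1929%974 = 955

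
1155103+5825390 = 6980493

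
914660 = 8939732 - 8025072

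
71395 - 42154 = 29241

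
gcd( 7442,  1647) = 61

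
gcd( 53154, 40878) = 18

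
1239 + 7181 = 8420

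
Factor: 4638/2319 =2^1 = 2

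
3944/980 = 4+ 6/245 = 4.02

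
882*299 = 263718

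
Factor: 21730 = 2^1*5^1*41^1*53^1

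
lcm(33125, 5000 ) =265000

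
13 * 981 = 12753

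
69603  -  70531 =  - 928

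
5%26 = 5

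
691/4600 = 691/4600 = 0.15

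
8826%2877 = 195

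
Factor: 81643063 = 883^1*92461^1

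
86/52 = 43/26 = 1.65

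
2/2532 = 1/1266 = 0.00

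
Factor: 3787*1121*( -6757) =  -28684998839 = -7^1*19^1 * 29^1*59^1  *233^1*541^1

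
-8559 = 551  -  9110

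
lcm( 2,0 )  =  0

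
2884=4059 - 1175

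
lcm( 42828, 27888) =1199184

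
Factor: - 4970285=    - 5^1  *79^1*12583^1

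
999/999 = 1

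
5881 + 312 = 6193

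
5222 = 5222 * 1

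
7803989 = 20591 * 379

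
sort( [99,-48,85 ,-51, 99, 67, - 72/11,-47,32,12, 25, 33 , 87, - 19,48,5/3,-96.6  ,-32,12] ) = [ - 96.6,-51, - 48 ,-47, - 32,-19, - 72/11,5/3, 12,12,25, 32,33, 48,67, 85,  87,  99,99]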